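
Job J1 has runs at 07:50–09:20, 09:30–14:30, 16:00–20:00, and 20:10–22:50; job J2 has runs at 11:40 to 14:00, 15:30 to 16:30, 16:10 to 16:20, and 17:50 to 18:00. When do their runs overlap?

11:40–14:00, 16:00–16:30, 17:50–18:00

Merge the second list: 11:40–14:00, 15:30–16:30, 17:50–18:00.
07:50–09:20: no overlap with the second set.
09:30–14:30 meets the second set on 11:40–14:00.
16:00–20:00 meets the second set on 16:00–16:30, 17:50–18:00.
20:10–22:50: no overlap with the second set.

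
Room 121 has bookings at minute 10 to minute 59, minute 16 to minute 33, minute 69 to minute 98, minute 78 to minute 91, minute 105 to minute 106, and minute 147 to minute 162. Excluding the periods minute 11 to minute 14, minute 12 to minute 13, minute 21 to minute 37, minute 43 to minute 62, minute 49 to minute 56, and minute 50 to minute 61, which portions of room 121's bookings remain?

minute 10 to minute 11, minute 14 to minute 21, minute 37 to minute 43, minute 69 to minute 98, minute 105 to minute 106, minute 147 to minute 162

Merge the first list: minute 10 to minute 59, minute 69 to minute 98, minute 105 to minute 106, minute 147 to minute 162.
Merge the second list: minute 11 to minute 14, minute 21 to minute 37, minute 43 to minute 62.
minute 10 to minute 59 minus B → minute 10 to minute 11, minute 14 to minute 21, minute 37 to minute 43.
minute 69 to minute 98: no B overlap → unchanged.
minute 105 to minute 106: no B overlap → unchanged.
minute 147 to minute 162: no B overlap → unchanged.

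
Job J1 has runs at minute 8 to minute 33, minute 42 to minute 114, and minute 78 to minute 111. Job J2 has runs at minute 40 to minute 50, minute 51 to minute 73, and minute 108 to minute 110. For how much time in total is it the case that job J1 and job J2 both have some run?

First set merges to minute 8 to minute 33, minute 42 to minute 114.
A ∩ B = minute 42 to minute 50, minute 51 to minute 73, minute 108 to minute 110.
Total: 8 minutes + 22 minutes + 2 minutes = 32 minutes.

32 minutes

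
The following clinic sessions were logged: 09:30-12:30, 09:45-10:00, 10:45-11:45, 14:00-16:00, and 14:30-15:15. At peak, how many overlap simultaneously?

2

Sweep endpoints in order; track running count of active intervals.
Peak of 2 reached at 09:45.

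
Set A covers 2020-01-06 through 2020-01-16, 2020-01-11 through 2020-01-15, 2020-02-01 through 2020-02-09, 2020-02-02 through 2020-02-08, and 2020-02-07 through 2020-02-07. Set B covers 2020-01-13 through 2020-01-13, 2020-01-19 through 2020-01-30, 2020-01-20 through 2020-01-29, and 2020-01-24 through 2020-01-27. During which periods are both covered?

A, merged: 2020-01-06 through 2020-01-16, 2020-02-01 through 2020-02-09.
B, merged: 2020-01-13 through 2020-01-13, 2020-01-19 through 2020-01-30.
2020-01-06 through 2020-01-16 ∩ B → 2020-01-13 through 2020-01-13.
2020-02-01 through 2020-02-09 meets no B interval.

2020-01-13 through 2020-01-13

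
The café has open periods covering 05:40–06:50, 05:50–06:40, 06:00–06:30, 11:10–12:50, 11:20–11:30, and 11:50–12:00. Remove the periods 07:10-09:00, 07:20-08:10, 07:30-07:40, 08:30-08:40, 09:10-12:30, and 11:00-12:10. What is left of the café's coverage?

05:40–06:50, 12:30–12:50

First set merges to 05:40–06:50, 11:10–12:50.
Second set merges to 07:10–09:00, 09:10–12:30.
05:40–06:50: no B overlap → unchanged.
11:10–12:50 minus B → 12:30–12:50.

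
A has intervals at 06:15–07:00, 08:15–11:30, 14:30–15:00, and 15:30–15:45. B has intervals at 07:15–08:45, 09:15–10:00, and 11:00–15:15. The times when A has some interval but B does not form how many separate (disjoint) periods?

4

A \ B = 06:15–07:00, 08:45–09:15, 10:00–11:00, 15:30–15:45.
That is 4 disjoint pieces.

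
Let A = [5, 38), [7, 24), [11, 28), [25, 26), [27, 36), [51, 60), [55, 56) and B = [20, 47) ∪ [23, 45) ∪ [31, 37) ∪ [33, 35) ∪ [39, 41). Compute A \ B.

Merge the first list: [5, 38), [51, 60).
Merge the second list: [20, 47).
[5, 38) \ B = [5, 20).
[51, 60): nothing removed.

[5, 20) ∪ [51, 60)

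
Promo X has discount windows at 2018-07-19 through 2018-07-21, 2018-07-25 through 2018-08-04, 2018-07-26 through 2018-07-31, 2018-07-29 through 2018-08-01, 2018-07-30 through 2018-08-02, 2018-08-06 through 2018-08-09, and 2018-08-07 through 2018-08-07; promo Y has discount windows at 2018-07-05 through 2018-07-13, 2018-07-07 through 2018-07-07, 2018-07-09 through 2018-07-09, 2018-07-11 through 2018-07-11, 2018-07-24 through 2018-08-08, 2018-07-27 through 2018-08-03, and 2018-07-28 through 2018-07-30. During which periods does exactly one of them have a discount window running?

A, merged: 2018-07-19 through 2018-07-21, 2018-07-25 through 2018-08-04, 2018-08-06 through 2018-08-09.
B, merged: 2018-07-05 through 2018-07-13, 2018-07-24 through 2018-08-08.
A but not B: 2018-07-19 through 2018-07-21, 2018-08-09 through 2018-08-09.
B but not A: 2018-07-05 through 2018-07-13, 2018-07-24 through 2018-07-24, 2018-08-05 through 2018-08-05.
Combining gives A △ B.

2018-07-05 through 2018-07-13, 2018-07-19 through 2018-07-21, 2018-07-24 through 2018-07-24, 2018-08-05 through 2018-08-05, 2018-08-09 through 2018-08-09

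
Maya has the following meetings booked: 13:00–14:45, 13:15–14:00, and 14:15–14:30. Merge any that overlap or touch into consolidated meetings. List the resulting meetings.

13:15–14:00 overlaps/touches 13:00–14:45 → extend to 13:00–14:45.
14:15–14:30 overlaps/touches 13:00–14:45 → extend to 13:00–14:45.

13:00–14:45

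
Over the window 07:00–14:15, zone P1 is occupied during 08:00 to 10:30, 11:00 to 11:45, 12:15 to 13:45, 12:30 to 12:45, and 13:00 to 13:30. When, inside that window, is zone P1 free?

07:00–08:00, 10:30–11:00, 11:45–12:15, 13:45–14:15

The merged coverage is 08:00–10:30, 11:00–11:45, 12:15–13:45.
Gaps within 07:00–14:15: 07:00–08:00, 10:30–11:00, 11:45–12:15, 13:45–14:15.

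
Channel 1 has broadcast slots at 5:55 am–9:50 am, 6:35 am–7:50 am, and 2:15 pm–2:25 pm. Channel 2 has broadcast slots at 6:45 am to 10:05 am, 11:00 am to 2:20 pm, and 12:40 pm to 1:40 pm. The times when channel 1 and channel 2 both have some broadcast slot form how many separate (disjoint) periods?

2

Merge the first list: 5:55 am–9:50 am, 2:15 pm–2:25 pm.
Merge the second list: 6:45 am–10:05 am, 11:00 am–2:20 pm.
A ∩ B = 6:45 am–9:50 am, 2:15 pm–2:20 pm.
That is 2 disjoint pieces.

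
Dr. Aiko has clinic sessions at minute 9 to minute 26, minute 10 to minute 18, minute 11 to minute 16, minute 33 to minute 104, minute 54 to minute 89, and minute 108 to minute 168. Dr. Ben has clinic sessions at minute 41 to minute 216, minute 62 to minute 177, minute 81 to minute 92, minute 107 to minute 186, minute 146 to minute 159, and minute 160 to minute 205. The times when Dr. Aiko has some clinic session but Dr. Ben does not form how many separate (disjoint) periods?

2

A, merged: minute 9 to minute 26, minute 33 to minute 104, minute 108 to minute 168.
B, merged: minute 41 to minute 216.
A \ B = minute 9 to minute 26, minute 33 to minute 41.
That is 2 disjoint pieces.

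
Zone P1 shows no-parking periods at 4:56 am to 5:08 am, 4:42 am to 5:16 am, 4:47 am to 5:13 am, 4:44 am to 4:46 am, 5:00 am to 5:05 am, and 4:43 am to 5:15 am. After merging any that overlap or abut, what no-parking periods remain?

4:42 am–5:16 am

Sort by start: 4:42 am–5:16 am, 4:43 am–5:15 am, 4:44 am–4:46 am, 4:47 am–5:13 am, 4:56 am–5:08 am, 5:00 am–5:05 am.
4:43 am–5:15 am overlaps/touches 4:42 am–5:16 am → extend to 4:42 am–5:16 am.
4:44 am–4:46 am overlaps/touches 4:42 am–5:16 am → extend to 4:42 am–5:16 am.
4:47 am–5:13 am overlaps/touches 4:42 am–5:16 am → extend to 4:42 am–5:16 am.
4:56 am–5:08 am overlaps/touches 4:42 am–5:16 am → extend to 4:42 am–5:16 am.
5:00 am–5:05 am overlaps/touches 4:42 am–5:16 am → extend to 4:42 am–5:16 am.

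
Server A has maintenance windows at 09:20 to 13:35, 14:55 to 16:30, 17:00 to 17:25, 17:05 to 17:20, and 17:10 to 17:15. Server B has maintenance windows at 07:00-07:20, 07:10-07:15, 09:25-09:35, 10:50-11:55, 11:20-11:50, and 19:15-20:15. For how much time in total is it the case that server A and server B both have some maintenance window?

A, merged: 09:20–13:35, 14:55–16:30, 17:00–17:25.
B, merged: 07:00–07:20, 09:25–09:35, 10:50–11:55, 19:15–20:15.
A ∩ B = 09:25–09:35, 10:50–11:55.
Total: 10 min + 1 h 5 min = 1 h 15 min.

1 h 15 min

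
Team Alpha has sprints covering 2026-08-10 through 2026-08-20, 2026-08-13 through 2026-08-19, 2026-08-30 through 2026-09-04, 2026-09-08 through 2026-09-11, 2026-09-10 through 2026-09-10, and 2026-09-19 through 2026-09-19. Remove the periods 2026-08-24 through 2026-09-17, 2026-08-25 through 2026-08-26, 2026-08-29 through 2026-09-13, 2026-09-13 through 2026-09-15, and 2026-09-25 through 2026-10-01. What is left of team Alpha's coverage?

Merge the first list: 2026-08-10 through 2026-08-20, 2026-08-30 through 2026-09-04, 2026-09-08 through 2026-09-11, 2026-09-19 through 2026-09-19.
Merge the second list: 2026-08-24 through 2026-09-17, 2026-09-25 through 2026-10-01.
2026-08-10 through 2026-08-20: no B overlap → unchanged.
2026-08-30 through 2026-09-04: fully covered by B → removed.
2026-09-08 through 2026-09-11: fully covered by B → removed.
2026-09-19 through 2026-09-19: no B overlap → unchanged.

2026-08-10 through 2026-08-20, 2026-09-19 through 2026-09-19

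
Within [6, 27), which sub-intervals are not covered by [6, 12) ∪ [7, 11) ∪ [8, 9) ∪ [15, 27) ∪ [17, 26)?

[12, 15)

Covered (merged): [6, 12), [15, 27).
Uncovered inside [6, 27): [12, 15).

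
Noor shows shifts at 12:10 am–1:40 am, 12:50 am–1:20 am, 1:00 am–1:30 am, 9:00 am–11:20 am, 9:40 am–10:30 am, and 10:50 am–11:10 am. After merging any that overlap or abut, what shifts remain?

12:50 am-1:20 am overlaps/touches 12:10 am-1:40 am → extend to 12:10 am-1:40 am.
1:00 am-1:30 am overlaps/touches 12:10 am-1:40 am → extend to 12:10 am-1:40 am.
9:00 am-11:20 am is disjoint → start new block.
9:40 am-10:30 am overlaps/touches 9:00 am-11:20 am → extend to 9:00 am-11:20 am.
10:50 am-11:10 am overlaps/touches 9:00 am-11:20 am → extend to 9:00 am-11:20 am.

12:10 am-1:40 am, 9:00 am-11:20 am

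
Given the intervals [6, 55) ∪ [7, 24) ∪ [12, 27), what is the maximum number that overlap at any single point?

Walk the sorted start/end points keeping a running depth.
The depth first hits 3 at 12.

3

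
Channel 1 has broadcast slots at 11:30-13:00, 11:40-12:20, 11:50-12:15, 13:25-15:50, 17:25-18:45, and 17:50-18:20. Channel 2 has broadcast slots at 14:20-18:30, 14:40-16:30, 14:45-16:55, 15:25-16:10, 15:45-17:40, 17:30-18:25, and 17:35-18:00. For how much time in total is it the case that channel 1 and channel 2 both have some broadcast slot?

2 h 35 min

First set merges to 11:30-13:00, 13:25-15:50, 17:25-18:45.
Second set merges to 14:20-18:30.
A ∩ B = 14:20-15:50, 17:25-18:30.
Total: 1 h 30 min + 1 h 5 min = 2 h 35 min.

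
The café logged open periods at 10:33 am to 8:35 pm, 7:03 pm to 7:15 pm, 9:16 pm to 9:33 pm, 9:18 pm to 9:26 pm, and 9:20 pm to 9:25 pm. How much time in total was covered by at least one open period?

10 h 19 min

Merged: 10:33 am–8:35 pm, 9:16 pm–9:33 pm.
Lengths: 10 h 2 min + 17 min = 10 h 19 min.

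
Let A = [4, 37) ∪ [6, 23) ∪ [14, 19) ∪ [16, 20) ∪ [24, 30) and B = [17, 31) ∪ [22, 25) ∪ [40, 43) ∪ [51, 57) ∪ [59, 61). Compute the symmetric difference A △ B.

[4, 17) ∪ [31, 37) ∪ [40, 43) ∪ [51, 57) ∪ [59, 61)

A, merged: [4, 37).
B, merged: [17, 31), [40, 43), [51, 57), [59, 61).
A \ B = [4, 17), [31, 37).
B \ A = [40, 43), [51, 57), [59, 61).
Union of the two gives the symmetric difference.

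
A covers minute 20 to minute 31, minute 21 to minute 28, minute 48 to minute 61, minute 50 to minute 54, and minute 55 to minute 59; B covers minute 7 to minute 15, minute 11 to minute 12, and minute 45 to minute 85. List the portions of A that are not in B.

Merge the first list: minute 20 to minute 31, minute 48 to minute 61.
Merge the second list: minute 7 to minute 15, minute 45 to minute 85.
minute 20 to minute 31 is untouched.
minute 48 to minute 61 lies entirely inside B → drops out.

minute 20 to minute 31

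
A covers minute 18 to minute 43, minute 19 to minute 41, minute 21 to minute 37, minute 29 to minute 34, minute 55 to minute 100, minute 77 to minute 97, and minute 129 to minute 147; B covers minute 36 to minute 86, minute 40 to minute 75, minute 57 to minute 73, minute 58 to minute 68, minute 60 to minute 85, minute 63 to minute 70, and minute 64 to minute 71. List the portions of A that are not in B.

First set merges to minute 18 to minute 43, minute 55 to minute 100, minute 129 to minute 147.
Second set merges to minute 36 to minute 86.
minute 18 to minute 43 minus B → minute 18 to minute 36.
minute 55 to minute 100 minus B → minute 86 to minute 100.
minute 129 to minute 147: no B overlap → unchanged.

minute 18 to minute 36, minute 86 to minute 100, minute 129 to minute 147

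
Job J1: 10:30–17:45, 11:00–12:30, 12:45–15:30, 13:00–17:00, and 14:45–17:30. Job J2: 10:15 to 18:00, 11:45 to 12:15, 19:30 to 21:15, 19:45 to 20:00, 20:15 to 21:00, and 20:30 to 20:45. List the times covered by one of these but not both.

10:15-10:30, 17:45-18:00, 19:30-21:15

First set merges to 10:30-17:45.
Second set merges to 10:15-18:00, 19:30-21:15.
A but not B: none.
B but not A: 10:15-10:30, 17:45-18:00, 19:30-21:15.
Combining gives A △ B.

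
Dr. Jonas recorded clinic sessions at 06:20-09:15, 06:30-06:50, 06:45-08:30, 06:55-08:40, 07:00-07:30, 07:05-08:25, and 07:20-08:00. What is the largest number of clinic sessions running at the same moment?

Sweep endpoints in order; track running count of active intervals.
Peak of 6 reached at 07:20.

6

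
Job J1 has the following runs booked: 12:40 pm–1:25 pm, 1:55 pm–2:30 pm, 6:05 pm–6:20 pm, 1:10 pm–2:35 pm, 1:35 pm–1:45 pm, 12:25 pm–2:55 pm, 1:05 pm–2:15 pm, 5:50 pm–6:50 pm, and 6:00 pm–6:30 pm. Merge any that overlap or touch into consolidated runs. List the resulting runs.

Sort by start: 12:25 pm–2:55 pm, 12:40 pm–1:25 pm, 1:05 pm–2:15 pm, 1:10 pm–2:35 pm, 1:35 pm–1:45 pm, 1:55 pm–2:30 pm, 5:50 pm–6:50 pm, 6:00 pm–6:30 pm, 6:05 pm–6:20 pm.
12:40 pm–1:25 pm overlaps/touches 12:25 pm–2:55 pm → extend to 12:25 pm–2:55 pm.
1:05 pm–2:15 pm overlaps/touches 12:25 pm–2:55 pm → extend to 12:25 pm–2:55 pm.
1:10 pm–2:35 pm overlaps/touches 12:25 pm–2:55 pm → extend to 12:25 pm–2:55 pm.
1:35 pm–1:45 pm overlaps/touches 12:25 pm–2:55 pm → extend to 12:25 pm–2:55 pm.
1:55 pm–2:30 pm overlaps/touches 12:25 pm–2:55 pm → extend to 12:25 pm–2:55 pm.
5:50 pm–6:50 pm is disjoint → start new block.
6:00 pm–6:30 pm overlaps/touches 5:50 pm–6:50 pm → extend to 5:50 pm–6:50 pm.
6:05 pm–6:20 pm overlaps/touches 5:50 pm–6:50 pm → extend to 5:50 pm–6:50 pm.

12:25 pm–2:55 pm, 5:50 pm–6:50 pm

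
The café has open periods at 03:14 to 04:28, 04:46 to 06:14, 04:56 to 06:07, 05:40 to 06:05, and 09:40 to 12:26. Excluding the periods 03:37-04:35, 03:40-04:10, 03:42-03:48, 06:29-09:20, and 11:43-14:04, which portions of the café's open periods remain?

A, merged: 03:14–04:28, 04:46–06:14, 09:40–12:26.
B, merged: 03:37–04:35, 06:29–09:20, 11:43–14:04.
03:14–04:28 \ B = 03:14–03:37.
04:46–06:14: nothing removed.
09:40–12:26 \ B = 09:40–11:43.

03:14–03:37, 04:46–06:14, 09:40–11:43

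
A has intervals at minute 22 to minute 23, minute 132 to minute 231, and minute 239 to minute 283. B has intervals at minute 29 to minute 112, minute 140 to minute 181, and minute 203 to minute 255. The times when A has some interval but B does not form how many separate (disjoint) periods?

4

A \ B = minute 22 to minute 23, minute 132 to minute 140, minute 181 to minute 203, minute 255 to minute 283.
That is 4 disjoint pieces.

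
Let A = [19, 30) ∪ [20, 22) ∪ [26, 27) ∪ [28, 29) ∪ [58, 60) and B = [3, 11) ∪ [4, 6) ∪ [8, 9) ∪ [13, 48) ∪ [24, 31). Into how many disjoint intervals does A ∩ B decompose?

Merge the first list: [19, 30), [58, 60).
Merge the second list: [3, 11), [13, 48).
A ∩ B = [19, 30).
That is 1 disjoint piece.

1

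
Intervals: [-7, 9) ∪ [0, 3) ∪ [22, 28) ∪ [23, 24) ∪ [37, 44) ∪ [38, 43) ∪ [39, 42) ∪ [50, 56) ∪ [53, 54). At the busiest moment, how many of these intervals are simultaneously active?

Sweep endpoints in order; track running count of active intervals.
Peak of 3 reached at 39.

3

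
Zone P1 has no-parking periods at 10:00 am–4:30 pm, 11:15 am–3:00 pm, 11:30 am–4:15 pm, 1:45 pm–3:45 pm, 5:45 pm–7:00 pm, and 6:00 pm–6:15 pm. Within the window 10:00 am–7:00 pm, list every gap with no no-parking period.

4:30 pm–5:45 pm

The merged coverage is 10:00 am–4:30 pm, 5:45 pm–7:00 pm.
Gaps within 10:00 am–7:00 pm: 4:30 pm–5:45 pm.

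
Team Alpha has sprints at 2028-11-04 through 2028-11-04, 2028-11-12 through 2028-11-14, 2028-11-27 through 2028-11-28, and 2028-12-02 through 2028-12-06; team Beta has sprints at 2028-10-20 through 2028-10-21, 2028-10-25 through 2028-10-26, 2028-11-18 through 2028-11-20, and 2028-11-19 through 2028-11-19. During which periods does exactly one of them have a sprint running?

Merge the second list: 2028-10-20 through 2028-10-21, 2028-10-25 through 2028-10-26, 2028-11-18 through 2028-11-20.
A \ B = 2028-11-04 through 2028-11-04, 2028-11-12 through 2028-11-14, 2028-11-27 through 2028-11-28, 2028-12-02 through 2028-12-06.
B \ A = 2028-10-20 through 2028-10-21, 2028-10-25 through 2028-10-26, 2028-11-18 through 2028-11-20.
Union of the two gives the symmetric difference.

2028-10-20 through 2028-10-21, 2028-10-25 through 2028-10-26, 2028-11-04 through 2028-11-04, 2028-11-12 through 2028-11-14, 2028-11-18 through 2028-11-20, 2028-11-27 through 2028-11-28, 2028-12-02 through 2028-12-06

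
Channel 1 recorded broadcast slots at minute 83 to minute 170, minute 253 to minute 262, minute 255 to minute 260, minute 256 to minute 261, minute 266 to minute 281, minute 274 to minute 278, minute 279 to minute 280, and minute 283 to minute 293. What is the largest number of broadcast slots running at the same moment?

3

At minute 256, 3 of the intervals are simultaneously active.
No point has more.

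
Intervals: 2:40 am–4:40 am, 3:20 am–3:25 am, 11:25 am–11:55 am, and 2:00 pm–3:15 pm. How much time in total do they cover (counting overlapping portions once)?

Merged: 2:40 am–4:40 am, 11:25 am–11:55 am, 2:00 pm–3:15 pm.
Lengths: 2 h + 30 min + 1 h 15 min = 3 h 45 min.

3 h 45 min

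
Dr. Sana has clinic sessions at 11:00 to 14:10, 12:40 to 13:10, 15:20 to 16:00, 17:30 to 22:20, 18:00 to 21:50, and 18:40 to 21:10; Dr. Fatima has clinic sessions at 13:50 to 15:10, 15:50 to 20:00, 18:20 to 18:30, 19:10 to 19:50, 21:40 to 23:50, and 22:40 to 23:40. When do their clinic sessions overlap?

13:50–14:10, 15:50–16:00, 17:30–20:00, 21:40–22:20

Merge the first list: 11:00–14:10, 15:20–16:00, 17:30–22:20.
Merge the second list: 13:50–15:10, 15:50–20:00, 21:40–23:50.
11:00–14:10 ∩ B → 13:50–14:10.
15:20–16:00 ∩ B → 15:50–16:00.
17:30–22:20 ∩ B → 17:30–20:00, 21:40–22:20.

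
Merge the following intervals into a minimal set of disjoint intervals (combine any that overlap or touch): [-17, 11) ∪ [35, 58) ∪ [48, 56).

[35, 58) is disjoint → start new block.
[48, 56) overlaps/touches [35, 58) → extend to [35, 58).

[-17, 11) ∪ [35, 58)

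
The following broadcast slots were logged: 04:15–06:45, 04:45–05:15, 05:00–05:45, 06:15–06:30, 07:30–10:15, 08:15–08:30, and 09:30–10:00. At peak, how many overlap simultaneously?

3

At 05:00, 3 of the intervals are simultaneously active.
No point has more.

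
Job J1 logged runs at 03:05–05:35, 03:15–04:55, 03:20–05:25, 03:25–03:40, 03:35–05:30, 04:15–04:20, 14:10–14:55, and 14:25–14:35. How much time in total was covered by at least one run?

3 h 15 min

Merged: 03:05–05:35, 14:10–14:55.
Lengths: 2 h 30 min + 45 min = 3 h 15 min.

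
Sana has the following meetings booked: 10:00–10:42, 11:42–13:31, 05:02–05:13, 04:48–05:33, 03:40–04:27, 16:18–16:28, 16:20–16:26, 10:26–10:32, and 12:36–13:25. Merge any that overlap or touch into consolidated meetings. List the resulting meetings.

03:40–04:27, 04:48–05:33, 10:00–10:42, 11:42–13:31, 16:18–16:28

Sort by start: 03:40–04:27, 04:48–05:33, 05:02–05:13, 10:00–10:42, 10:26–10:32, 11:42–13:31, 12:36–13:25, 16:18–16:28, 16:20–16:26.
04:48–05:33 is disjoint → start new block.
05:02–05:13 overlaps/touches 04:48–05:33 → extend to 04:48–05:33.
10:00–10:42 is disjoint → start new block.
10:26–10:32 overlaps/touches 10:00–10:42 → extend to 10:00–10:42.
11:42–13:31 is disjoint → start new block.
12:36–13:25 overlaps/touches 11:42–13:31 → extend to 11:42–13:31.
16:18–16:28 is disjoint → start new block.
16:20–16:26 overlaps/touches 16:18–16:28 → extend to 16:18–16:28.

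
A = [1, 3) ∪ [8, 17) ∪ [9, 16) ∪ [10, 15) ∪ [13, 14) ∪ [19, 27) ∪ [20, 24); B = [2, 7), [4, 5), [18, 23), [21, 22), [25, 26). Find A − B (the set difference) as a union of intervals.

[1, 2) ∪ [8, 17) ∪ [23, 25) ∪ [26, 27)

Merge the first list: [1, 3), [8, 17), [19, 27).
Merge the second list: [2, 7), [18, 23), [25, 26).
[1, 3) minus B → [1, 2).
[8, 17): no B overlap → unchanged.
[19, 27) minus B → [23, 25), [26, 27).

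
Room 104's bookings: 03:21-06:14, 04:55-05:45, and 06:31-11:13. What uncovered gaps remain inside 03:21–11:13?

06:14-06:31

Covered (merged): 03:21-06:14, 06:31-11:13.
Gaps within 03:21-11:13: 06:14-06:31.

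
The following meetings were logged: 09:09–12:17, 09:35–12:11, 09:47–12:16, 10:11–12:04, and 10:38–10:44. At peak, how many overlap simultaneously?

At 10:38, 5 of the intervals are simultaneously active.
No point has more.

5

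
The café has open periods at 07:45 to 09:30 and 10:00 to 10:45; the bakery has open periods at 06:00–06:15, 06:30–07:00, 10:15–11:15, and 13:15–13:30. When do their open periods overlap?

07:45–09:30 meets no B interval.
10:00–10:45 ∩ B → 10:15–10:45.

10:15–10:45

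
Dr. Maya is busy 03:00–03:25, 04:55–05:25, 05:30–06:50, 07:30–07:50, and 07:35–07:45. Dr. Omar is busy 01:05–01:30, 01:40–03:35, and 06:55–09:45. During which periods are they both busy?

03:00–03:25, 07:30–07:50

Merge the first list: 03:00–03:25, 04:55–05:25, 05:30–06:50, 07:30–07:50.
03:00–03:25 meets the second set on 03:00–03:25.
04:55–05:25: no overlap with the second set.
05:30–06:50: no overlap with the second set.
07:30–07:50 meets the second set on 07:30–07:50.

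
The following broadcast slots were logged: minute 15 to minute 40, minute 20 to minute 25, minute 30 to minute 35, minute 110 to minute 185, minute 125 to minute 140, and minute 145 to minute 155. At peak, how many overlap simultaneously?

At minute 20, 2 of the intervals are simultaneously active.
No point has more.

2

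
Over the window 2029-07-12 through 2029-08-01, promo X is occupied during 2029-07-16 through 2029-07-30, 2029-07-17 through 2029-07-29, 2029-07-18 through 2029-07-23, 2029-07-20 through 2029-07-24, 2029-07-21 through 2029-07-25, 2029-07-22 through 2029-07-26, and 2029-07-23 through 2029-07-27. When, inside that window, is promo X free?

Covered (merged): 2029-07-16 through 2029-07-30.
Gaps within 2029-07-12 through 2029-08-01: 2029-07-12 through 2029-07-15, 2029-07-31 through 2029-08-01.

2029-07-12 through 2029-07-15, 2029-07-31 through 2029-08-01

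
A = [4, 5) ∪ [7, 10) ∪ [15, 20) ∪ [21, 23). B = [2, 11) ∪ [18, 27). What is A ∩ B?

[4, 5) ∪ [7, 10) ∪ [18, 20) ∪ [21, 23)

[4, 5) ∩ B → [4, 5).
[7, 10) ∩ B → [7, 10).
[15, 20) ∩ B → [18, 20).
[21, 23) ∩ B → [21, 23).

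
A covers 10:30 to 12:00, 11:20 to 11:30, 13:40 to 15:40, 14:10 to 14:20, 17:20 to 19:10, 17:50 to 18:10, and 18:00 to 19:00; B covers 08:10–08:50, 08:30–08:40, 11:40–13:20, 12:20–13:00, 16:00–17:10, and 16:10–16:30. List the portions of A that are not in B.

Merge the first list: 10:30–12:00, 13:40–15:40, 17:20–19:10.
Merge the second list: 08:10–08:50, 11:40–13:20, 16:00–17:10.
10:30–12:00 with B removed leaves 10:30–11:40.
13:40–15:40 is untouched.
17:20–19:10 is untouched.

10:30–11:40, 13:40–15:40, 17:20–19:10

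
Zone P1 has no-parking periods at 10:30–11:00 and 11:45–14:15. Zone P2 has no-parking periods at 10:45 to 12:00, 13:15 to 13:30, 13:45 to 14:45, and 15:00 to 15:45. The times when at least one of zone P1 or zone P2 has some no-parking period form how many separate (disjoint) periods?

2

A ∪ B = 10:30–14:45, 15:00–15:45.
That is 2 disjoint pieces.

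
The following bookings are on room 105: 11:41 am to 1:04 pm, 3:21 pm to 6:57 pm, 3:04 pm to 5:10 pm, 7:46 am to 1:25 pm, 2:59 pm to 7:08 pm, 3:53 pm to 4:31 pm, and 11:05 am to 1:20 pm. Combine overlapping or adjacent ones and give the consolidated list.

Sort by start: 7:46 am–1:25 pm, 11:05 am–1:20 pm, 11:41 am–1:04 pm, 2:59 pm–7:08 pm, 3:04 pm–5:10 pm, 3:21 pm–6:57 pm, 3:53 pm–4:31 pm.
11:05 am–1:20 pm overlaps/touches 7:46 am–1:25 pm → extend to 7:46 am–1:25 pm.
11:41 am–1:04 pm overlaps/touches 7:46 am–1:25 pm → extend to 7:46 am–1:25 pm.
2:59 pm–7:08 pm is disjoint → start new block.
3:04 pm–5:10 pm overlaps/touches 2:59 pm–7:08 pm → extend to 2:59 pm–7:08 pm.
3:21 pm–6:57 pm overlaps/touches 2:59 pm–7:08 pm → extend to 2:59 pm–7:08 pm.
3:53 pm–4:31 pm overlaps/touches 2:59 pm–7:08 pm → extend to 2:59 pm–7:08 pm.

7:46 am–1:25 pm, 2:59 pm–7:08 pm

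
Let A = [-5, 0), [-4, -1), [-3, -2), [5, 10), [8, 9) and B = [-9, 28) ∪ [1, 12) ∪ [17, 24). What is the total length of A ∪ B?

First set merges to [-5, 0), [5, 10).
Second set merges to [-9, 28).
A ∪ B = [-9, 28).
Total: 37.

37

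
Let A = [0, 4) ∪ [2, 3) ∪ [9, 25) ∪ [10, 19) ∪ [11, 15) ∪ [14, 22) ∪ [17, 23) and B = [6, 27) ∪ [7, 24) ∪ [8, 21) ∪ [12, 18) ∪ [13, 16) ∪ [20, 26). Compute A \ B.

Merge the first list: [0, 4), [9, 25).
Merge the second list: [6, 27).
[0, 4): no B overlap → unchanged.
[9, 25): fully covered by B → removed.

[0, 4)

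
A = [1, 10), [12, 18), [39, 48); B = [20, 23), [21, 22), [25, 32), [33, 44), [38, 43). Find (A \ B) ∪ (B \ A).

[1, 10) ∪ [12, 18) ∪ [20, 23) ∪ [25, 32) ∪ [33, 39) ∪ [44, 48)

Second set merges to [20, 23), [25, 32), [33, 44).
A but not B: [1, 10), [12, 18), [44, 48).
B but not A: [20, 23), [25, 32), [33, 39).
Combining gives A △ B.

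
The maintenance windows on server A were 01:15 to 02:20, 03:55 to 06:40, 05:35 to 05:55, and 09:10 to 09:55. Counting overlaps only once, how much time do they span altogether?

Merged: 01:15-02:20, 03:55-06:40, 09:10-09:55.
Lengths: 1 h 5 min + 2 h 45 min + 45 min = 4 h 35 min.

4 h 35 min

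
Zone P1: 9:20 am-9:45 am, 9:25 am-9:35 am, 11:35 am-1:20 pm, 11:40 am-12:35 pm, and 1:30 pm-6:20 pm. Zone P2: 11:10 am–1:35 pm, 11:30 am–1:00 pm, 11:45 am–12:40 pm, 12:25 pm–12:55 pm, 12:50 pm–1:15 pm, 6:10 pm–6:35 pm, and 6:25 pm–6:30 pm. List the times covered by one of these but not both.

9:20 am–9:45 am, 11:10 am–11:35 am, 1:20 pm–1:30 pm, 1:35 pm–6:10 pm, 6:20 pm–6:35 pm

Merge the first list: 9:20 am–9:45 am, 11:35 am–1:20 pm, 1:30 pm–6:20 pm.
Merge the second list: 11:10 am–1:35 pm, 6:10 pm–6:35 pm.
Only in the first: 9:20 am–9:45 am, 1:35 pm–6:10 pm.
Only in the second: 11:10 am–11:35 am, 1:20 pm–1:30 pm, 6:20 pm–6:35 pm.
Together these are the periods covered by exactly one.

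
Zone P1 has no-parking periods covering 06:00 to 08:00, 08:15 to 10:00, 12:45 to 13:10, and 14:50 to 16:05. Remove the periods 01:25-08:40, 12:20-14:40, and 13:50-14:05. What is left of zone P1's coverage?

08:40–10:00, 14:50–16:05

B, merged: 01:25–08:40, 12:20–14:40.
06:00–08:00: fully covered by B → removed.
08:15–10:00 minus B → 08:40–10:00.
12:45–13:10: fully covered by B → removed.
14:50–16:05: no B overlap → unchanged.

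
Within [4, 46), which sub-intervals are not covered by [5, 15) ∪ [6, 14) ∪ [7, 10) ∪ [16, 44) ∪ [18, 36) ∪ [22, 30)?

[4, 5) ∪ [15, 16) ∪ [44, 46)

The merged coverage is [5, 15), [16, 44).
Uncovered inside [4, 46): [4, 5), [15, 16), [44, 46).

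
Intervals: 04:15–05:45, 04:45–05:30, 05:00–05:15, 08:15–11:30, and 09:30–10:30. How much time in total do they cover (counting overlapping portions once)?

4 h 45 min

Merged: 04:15-05:45, 08:15-11:30.
Lengths: 1 h 30 min + 3 h 15 min = 4 h 45 min.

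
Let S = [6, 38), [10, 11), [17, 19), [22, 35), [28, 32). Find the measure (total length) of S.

32

Merged: [6, 38).
Length: 32.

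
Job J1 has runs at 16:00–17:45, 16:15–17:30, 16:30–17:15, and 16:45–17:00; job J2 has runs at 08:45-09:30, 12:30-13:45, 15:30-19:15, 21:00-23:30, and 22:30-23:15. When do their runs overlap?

16:00–17:45

Merge the first list: 16:00–17:45.
Merge the second list: 08:45–09:30, 12:30–13:45, 15:30–19:15, 21:00–23:30.
16:00–17:45 ∩ B → 16:00–17:45.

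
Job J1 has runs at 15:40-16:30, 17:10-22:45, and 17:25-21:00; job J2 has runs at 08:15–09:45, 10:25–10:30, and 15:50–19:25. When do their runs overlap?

15:50-16:30, 17:10-19:25

First set merges to 15:40-16:30, 17:10-22:45.
15:40-16:30 meets the second set on 15:50-16:30.
17:10-22:45 meets the second set on 17:10-19:25.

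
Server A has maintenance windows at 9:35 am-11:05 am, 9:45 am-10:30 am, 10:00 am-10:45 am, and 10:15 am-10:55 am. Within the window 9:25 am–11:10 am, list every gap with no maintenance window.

Covered (merged): 9:35 am-11:05 am.
Uncovered inside 9:25 am-11:10 am: 9:25 am-9:35 am, 11:05 am-11:10 am.

9:25 am-9:35 am, 11:05 am-11:10 am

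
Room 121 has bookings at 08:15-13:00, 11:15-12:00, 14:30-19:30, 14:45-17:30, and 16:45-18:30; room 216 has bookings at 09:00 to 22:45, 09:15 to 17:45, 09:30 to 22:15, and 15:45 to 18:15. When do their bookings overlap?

Merge the first list: 08:15–13:00, 14:30–19:30.
Merge the second list: 09:00–22:45.
08:15–13:00 overlaps B on 09:00–13:00.
14:30–19:30 overlaps B on 14:30–19:30.

09:00–13:00, 14:30–19:30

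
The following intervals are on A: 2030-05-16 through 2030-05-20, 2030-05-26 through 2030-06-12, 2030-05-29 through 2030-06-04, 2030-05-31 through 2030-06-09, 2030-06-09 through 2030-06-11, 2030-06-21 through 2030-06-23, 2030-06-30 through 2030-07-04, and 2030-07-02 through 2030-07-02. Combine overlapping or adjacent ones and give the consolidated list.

2030-05-16 through 2030-05-20, 2030-05-26 through 2030-06-12, 2030-06-21 through 2030-06-23, 2030-06-30 through 2030-07-04

2030-05-26 through 2030-06-12 is disjoint → start new block.
2030-05-29 through 2030-06-04 overlaps/touches 2030-05-26 through 2030-06-12 → extend to 2030-05-26 through 2030-06-12.
2030-05-31 through 2030-06-09 overlaps/touches 2030-05-26 through 2030-06-12 → extend to 2030-05-26 through 2030-06-12.
2030-06-09 through 2030-06-11 overlaps/touches 2030-05-26 through 2030-06-12 → extend to 2030-05-26 through 2030-06-12.
2030-06-21 through 2030-06-23 is disjoint → start new block.
2030-06-30 through 2030-07-04 is disjoint → start new block.
2030-07-02 through 2030-07-02 overlaps/touches 2030-06-30 through 2030-07-04 → extend to 2030-06-30 through 2030-07-04.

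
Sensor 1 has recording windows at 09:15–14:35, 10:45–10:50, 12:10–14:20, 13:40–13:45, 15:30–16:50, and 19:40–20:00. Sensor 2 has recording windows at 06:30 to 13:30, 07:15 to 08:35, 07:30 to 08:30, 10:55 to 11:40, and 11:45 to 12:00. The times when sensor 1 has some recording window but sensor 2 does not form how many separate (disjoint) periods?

First set merges to 09:15–14:35, 15:30–16:50, 19:40–20:00.
Second set merges to 06:30–13:30.
A \ B = 13:30–14:35, 15:30–16:50, 19:40–20:00.
That is 3 disjoint pieces.

3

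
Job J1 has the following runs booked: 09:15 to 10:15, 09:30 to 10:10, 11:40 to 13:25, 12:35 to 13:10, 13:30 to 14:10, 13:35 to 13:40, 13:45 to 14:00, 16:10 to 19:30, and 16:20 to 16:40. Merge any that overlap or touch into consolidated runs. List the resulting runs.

09:15-10:15, 11:40-13:25, 13:30-14:10, 16:10-19:30

09:30-10:10 overlaps/touches 09:15-10:15 → extend to 09:15-10:15.
11:40-13:25 is disjoint → start new block.
12:35-13:10 overlaps/touches 11:40-13:25 → extend to 11:40-13:25.
13:30-14:10 is disjoint → start new block.
13:35-13:40 overlaps/touches 13:30-14:10 → extend to 13:30-14:10.
13:45-14:00 overlaps/touches 13:30-14:10 → extend to 13:30-14:10.
16:10-19:30 is disjoint → start new block.
16:20-16:40 overlaps/touches 16:10-19:30 → extend to 16:10-19:30.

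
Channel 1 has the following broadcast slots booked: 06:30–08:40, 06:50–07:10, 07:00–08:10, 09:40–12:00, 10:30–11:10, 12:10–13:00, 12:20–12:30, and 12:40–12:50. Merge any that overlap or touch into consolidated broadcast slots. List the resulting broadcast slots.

06:50–07:10 overlaps/touches 06:30–08:40 → extend to 06:30–08:40.
07:00–08:10 overlaps/touches 06:30–08:40 → extend to 06:30–08:40.
09:40–12:00 is disjoint → start new block.
10:30–11:10 overlaps/touches 09:40–12:00 → extend to 09:40–12:00.
12:10–13:00 is disjoint → start new block.
12:20–12:30 overlaps/touches 12:10–13:00 → extend to 12:10–13:00.
12:40–12:50 overlaps/touches 12:10–13:00 → extend to 12:10–13:00.

06:30–08:40, 09:40–12:00, 12:10–13:00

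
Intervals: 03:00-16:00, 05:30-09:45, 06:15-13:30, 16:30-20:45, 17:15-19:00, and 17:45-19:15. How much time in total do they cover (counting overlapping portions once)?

17 h 15 min

Merged: 03:00–16:00, 16:30–20:45.
Lengths: 13 h + 4 h 15 min = 17 h 15 min.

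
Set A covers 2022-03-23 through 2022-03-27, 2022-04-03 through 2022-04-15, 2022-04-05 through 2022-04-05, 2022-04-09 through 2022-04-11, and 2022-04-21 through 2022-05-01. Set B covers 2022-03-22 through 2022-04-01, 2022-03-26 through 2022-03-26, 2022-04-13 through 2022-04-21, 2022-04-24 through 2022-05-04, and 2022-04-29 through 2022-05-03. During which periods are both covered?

2022-03-23 through 2022-03-27, 2022-04-13 through 2022-04-15, 2022-04-21 through 2022-04-21, 2022-04-24 through 2022-05-01

A, merged: 2022-03-23 through 2022-03-27, 2022-04-03 through 2022-04-15, 2022-04-21 through 2022-05-01.
B, merged: 2022-03-22 through 2022-04-01, 2022-04-13 through 2022-04-21, 2022-04-24 through 2022-05-04.
2022-03-23 through 2022-03-27 meets the second set on 2022-03-23 through 2022-03-27.
2022-04-03 through 2022-04-15 meets the second set on 2022-04-13 through 2022-04-15.
2022-04-21 through 2022-05-01 meets the second set on 2022-04-21 through 2022-04-21, 2022-04-24 through 2022-05-01.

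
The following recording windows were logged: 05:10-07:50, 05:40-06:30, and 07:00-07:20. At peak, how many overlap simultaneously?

Walk the sorted start/end points keeping a running depth.
The depth first hits 2 at 05:40.

2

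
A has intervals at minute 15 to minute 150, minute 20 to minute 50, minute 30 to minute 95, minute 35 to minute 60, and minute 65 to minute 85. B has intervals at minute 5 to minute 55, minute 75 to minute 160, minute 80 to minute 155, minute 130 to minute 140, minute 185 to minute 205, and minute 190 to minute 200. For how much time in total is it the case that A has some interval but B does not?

Merge the first list: minute 15 to minute 150.
Merge the second list: minute 5 to minute 55, minute 75 to minute 160, minute 185 to minute 205.
A \ B = minute 55 to minute 75.
Total: 20 minutes.

20 minutes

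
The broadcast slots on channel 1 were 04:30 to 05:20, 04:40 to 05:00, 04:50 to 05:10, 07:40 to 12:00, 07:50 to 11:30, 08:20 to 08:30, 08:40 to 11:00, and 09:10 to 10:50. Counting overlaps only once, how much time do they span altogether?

Merged: 04:30–05:20, 07:40–12:00.
Lengths: 50 min + 4 h 20 min = 5 h 10 min.

5 h 10 min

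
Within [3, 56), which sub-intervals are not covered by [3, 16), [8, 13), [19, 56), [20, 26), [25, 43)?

After merging, the occupied span is [3, 16), [19, 56).
Gaps within [3, 56): [16, 19).

[16, 19)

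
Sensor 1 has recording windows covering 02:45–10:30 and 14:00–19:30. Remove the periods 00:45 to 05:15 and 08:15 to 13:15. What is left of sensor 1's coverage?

02:45-10:30 minus B → 05:15-08:15.
14:00-19:30: no B overlap → unchanged.

05:15-08:15, 14:00-19:30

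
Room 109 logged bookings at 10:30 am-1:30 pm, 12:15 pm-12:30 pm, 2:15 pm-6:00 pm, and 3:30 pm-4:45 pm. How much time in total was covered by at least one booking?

Merged: 10:30 am–1:30 pm, 2:15 pm–6:00 pm.
Lengths: 3 h + 3 h 45 min = 6 h 45 min.

6 h 45 min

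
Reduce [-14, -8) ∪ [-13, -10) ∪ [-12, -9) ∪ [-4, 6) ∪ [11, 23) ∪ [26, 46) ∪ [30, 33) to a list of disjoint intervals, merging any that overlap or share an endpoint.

[-13, -10) overlaps/touches [-14, -8) → extend to [-14, -8).
[-12, -9) overlaps/touches [-14, -8) → extend to [-14, -8).
[-4, 6) is disjoint → start new block.
[11, 23) is disjoint → start new block.
[26, 46) is disjoint → start new block.
[30, 33) overlaps/touches [26, 46) → extend to [26, 46).

[-14, -8) ∪ [-4, 6) ∪ [11, 23) ∪ [26, 46)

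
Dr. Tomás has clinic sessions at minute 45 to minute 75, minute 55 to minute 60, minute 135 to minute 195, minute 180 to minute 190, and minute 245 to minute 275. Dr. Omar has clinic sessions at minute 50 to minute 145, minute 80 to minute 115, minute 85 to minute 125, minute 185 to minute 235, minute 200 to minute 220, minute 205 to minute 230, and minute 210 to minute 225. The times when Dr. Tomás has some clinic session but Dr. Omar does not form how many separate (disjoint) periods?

A, merged: minute 45 to minute 75, minute 135 to minute 195, minute 245 to minute 275.
B, merged: minute 50 to minute 145, minute 185 to minute 235.
A \ B = minute 45 to minute 50, minute 145 to minute 185, minute 245 to minute 275.
That is 3 disjoint pieces.

3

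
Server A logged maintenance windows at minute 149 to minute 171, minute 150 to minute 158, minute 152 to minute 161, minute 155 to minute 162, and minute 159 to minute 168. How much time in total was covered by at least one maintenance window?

Merged: minute 149 to minute 171.
Length: 22 minutes.

22 minutes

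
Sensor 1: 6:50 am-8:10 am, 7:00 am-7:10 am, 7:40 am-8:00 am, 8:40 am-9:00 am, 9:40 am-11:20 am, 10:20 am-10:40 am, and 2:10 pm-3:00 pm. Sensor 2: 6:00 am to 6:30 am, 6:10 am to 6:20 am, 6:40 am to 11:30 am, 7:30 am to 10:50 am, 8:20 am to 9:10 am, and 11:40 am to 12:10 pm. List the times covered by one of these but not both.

6:00 am-6:30 am, 6:40 am-6:50 am, 8:10 am-8:40 am, 9:00 am-9:40 am, 11:20 am-11:30 am, 11:40 am-12:10 pm, 2:10 pm-3:00 pm

A, merged: 6:50 am-8:10 am, 8:40 am-9:00 am, 9:40 am-11:20 am, 2:10 pm-3:00 pm.
B, merged: 6:00 am-6:30 am, 6:40 am-11:30 am, 11:40 am-12:10 pm.
A \ B = 2:10 pm-3:00 pm.
B \ A = 6:00 am-6:30 am, 6:40 am-6:50 am, 8:10 am-8:40 am, 9:00 am-9:40 am, 11:20 am-11:30 am, 11:40 am-12:10 pm.
Union of the two gives the symmetric difference.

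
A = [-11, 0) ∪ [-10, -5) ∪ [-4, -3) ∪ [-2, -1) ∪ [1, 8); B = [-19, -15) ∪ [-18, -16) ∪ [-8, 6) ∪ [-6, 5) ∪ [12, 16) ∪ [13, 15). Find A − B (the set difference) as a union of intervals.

[-11, -8) ∪ [6, 8)

A, merged: [-11, 0), [1, 8).
B, merged: [-19, -15), [-8, 6), [12, 16).
[-11, 0) minus B → [-11, -8).
[1, 8) minus B → [6, 8).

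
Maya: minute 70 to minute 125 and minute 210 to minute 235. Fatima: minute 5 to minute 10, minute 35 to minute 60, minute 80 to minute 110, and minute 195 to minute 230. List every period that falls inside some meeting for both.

minute 70 to minute 125 meets the second set on minute 80 to minute 110.
minute 210 to minute 235 meets the second set on minute 210 to minute 230.

minute 80 to minute 110, minute 210 to minute 230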